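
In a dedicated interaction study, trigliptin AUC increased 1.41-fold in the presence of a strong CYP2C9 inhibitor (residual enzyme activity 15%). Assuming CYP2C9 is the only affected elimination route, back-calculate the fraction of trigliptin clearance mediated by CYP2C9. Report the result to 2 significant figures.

0.34

Let x = fm,CYP2C9. Because AUC ∝ 1/CL, relative clearance fell to 1/1.41 = 0.7092.
Only the CYP2C9 route changed, so 0.7092 = x·0.15 + (1 − x), giving x = 0.34.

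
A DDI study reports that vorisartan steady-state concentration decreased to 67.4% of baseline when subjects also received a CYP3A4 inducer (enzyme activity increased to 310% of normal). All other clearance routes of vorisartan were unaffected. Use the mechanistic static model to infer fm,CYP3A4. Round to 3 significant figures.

0.230

CL'/CL = 1 / 0.674 = 1.484
3.1·fm + (1 − fm) = 1.484
fm = (1.484 − 1) / (3.1 − 1) = 0.230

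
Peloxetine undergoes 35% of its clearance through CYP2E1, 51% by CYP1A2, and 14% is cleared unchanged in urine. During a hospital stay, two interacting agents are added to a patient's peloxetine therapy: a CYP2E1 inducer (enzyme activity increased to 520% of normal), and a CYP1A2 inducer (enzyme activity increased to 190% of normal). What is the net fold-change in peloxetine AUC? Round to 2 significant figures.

0.34

The CYP2E1 pathway (35% of clearance) increases to 5.2× activity: 0.35 × 5.2 = 1.82.
The CYP1A2 pathway (51% of clearance) is boosted to 1.9× activity: 0.51 × 1.9 = 0.969.
The remaining 14% of clearance is unaffected.
New clearance relative to baseline: 1.82 + 0.969 + 0.14 = 2.929.
Because AUC varies inversely with clearance, the combined effect is 1 / 2.929 = 0.34.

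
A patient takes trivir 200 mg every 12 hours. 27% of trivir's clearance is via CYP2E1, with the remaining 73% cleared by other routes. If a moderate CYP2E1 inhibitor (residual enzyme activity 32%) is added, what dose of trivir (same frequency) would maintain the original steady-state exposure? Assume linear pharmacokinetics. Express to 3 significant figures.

The CYP2E1 pathway (27% of clearance) is reduced to 0.32× activity: 0.27 × 0.32 = 0.0864.
Non-CYP routes (73%) are unchanged.
CL_new/CL_old = 0.0864 + 0.73 = 0.8164.
Exposure is unchanged when dose changes in proportion to clearance. New dose = 200 mg × 0.8164 = 163 mg.

163 mg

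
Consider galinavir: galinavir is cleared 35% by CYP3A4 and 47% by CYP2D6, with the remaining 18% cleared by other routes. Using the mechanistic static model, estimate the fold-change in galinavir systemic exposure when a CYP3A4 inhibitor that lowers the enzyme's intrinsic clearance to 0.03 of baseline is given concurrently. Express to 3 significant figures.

CYP3A4: 0.35 × 0.03 = 0.0105
CYP2D6: 0.47 (unchanged)
Other: 0.18 (unchanged)
Relative clearance = 0.0105 + 0.47 + 0.18 = 0.6605.
Since systemic exposure ∝ 1/CL, the ratio is 1 / 0.6605 = 1.51.

1.51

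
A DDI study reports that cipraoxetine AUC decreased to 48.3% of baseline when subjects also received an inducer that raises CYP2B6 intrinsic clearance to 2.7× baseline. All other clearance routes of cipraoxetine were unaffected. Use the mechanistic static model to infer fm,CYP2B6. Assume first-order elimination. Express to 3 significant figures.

0.630

Let fm be the CYP2B6 fraction. New clearance relative to baseline = fm × 2.7 + (1 − fm).
AUC ratio = 1 / (new CL fraction), so new CL fraction = 1 / 0.483 = 2.07.
fm × 2.7 + 1 − fm = 2.07  ⇒  fm × (2.7 − 1) = 1.07  ⇒  fm = 0.630.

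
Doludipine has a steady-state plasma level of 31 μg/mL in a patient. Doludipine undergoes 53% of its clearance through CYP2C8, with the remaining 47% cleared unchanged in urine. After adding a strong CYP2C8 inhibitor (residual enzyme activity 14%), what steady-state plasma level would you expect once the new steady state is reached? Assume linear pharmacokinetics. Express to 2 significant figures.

The CYP2C8 pathway (53% of clearance) falls to 0.14× activity: 0.53 × 0.14 = 0.0742.
The remaining 47% of clearance is unaffected.
CL_new/CL_old = 0.0742 + 0.47 = 0.5442.
New steady-state plasma level = baseline ÷ relative clearance = 31 / 0.5442 = 57 μg/mL.

57 μg/mL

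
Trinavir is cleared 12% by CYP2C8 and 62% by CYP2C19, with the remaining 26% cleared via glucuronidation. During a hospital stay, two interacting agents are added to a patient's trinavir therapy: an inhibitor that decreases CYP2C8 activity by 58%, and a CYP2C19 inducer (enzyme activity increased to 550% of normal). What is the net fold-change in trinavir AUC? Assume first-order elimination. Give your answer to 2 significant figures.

0.27

The CYP2C8 pathway (12% of clearance) drops to 0.42× activity: 0.12 × 0.42 = 0.0504.
The CYP2C19 pathway (62% of clearance) is boosted to 5.5× activity: 0.62 × 5.5 = 3.41.
The remaining 26% of clearance is unaffected.
New clearance relative to baseline: 0.0504 + 3.41 + 0.26 = 3.7204.
AUC ∝ 1/CL: fold-change = 1 / 3.7204 = 0.27.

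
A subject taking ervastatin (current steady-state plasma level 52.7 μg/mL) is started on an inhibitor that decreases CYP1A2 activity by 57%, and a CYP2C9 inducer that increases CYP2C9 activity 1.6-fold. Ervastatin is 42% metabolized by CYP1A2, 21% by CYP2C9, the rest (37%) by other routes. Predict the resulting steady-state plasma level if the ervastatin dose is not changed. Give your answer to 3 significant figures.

59.4 μg/mL

The CYP1A2 pathway (42% of clearance) is reduced to 0.43× activity: 0.42 × 0.43 = 0.1806.
The CYP2C9 pathway (21% of clearance) increases to 1.6× activity: 0.21 × 1.6 = 0.336.
Non-CYP routes (37%) are unchanged.
New clearance relative to baseline: 0.1806 + 0.336 + 0.37 = 0.8866.
Dividing the baseline by the relative clearance: 52.7 / 0.8866 = 59.4 μg/mL.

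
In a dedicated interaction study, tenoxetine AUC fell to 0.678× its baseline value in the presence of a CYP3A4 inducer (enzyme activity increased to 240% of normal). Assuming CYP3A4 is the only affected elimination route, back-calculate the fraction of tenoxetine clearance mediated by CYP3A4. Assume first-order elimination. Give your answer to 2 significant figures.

0.34

Let x = fm,CYP3A4. Because AUC ∝ 1/CL, relative clearance rose to 1/0.678 = 1.475.
Only the CYP3A4 route changed, so 1.475 = x·2.4 + (1 − x), giving x = 0.34.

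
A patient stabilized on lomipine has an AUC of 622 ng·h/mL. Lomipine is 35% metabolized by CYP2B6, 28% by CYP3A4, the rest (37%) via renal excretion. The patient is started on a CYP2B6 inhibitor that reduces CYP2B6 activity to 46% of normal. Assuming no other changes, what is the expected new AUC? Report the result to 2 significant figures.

The CYP2B6 pathway (35% of clearance) is reduced to 0.46× activity: 0.35 × 0.46 = 0.161.
CYP3A4 (28%) and the residual 37% are unaffected.
New clearance relative to baseline: 0.161 + 0.28 + 0.37 = 0.811.
New AUC = baseline ÷ relative clearance = 622 / 0.811 = 7.7 × 10² ng·h/mL.

7.7 × 10² ng·h/mL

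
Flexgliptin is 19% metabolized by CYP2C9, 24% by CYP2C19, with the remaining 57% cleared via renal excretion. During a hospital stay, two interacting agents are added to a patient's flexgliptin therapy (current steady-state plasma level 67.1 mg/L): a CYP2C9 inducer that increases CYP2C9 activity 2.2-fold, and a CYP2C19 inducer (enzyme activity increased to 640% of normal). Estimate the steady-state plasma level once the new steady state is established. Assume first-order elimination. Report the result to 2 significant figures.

27 mg/L

The CYP2C9 pathway (19% of clearance) is boosted to 2.2× activity: 0.19 × 2.2 = 0.418.
The CYP2C19 pathway (24% of clearance) increases to 6.4× activity: 0.24 × 6.4 = 1.536.
Non-CYP routes (57%) are unchanged.
CL_new/CL_old = 0.418 + 1.536 + 0.57 = 2.524.
Dividing the baseline by the relative clearance: 67.1 / 2.524 = 27 mg/L.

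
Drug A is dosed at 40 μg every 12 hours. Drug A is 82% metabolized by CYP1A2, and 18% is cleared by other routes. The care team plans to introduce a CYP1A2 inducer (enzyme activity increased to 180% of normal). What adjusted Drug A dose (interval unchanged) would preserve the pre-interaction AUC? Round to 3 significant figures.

66.2 μg

The CYP1A2 pathway (82% of clearance) rises to 1.8× activity: 0.82 × 1.8 = 1.476.
The remaining 18% of clearance is unaffected.
CL_new/CL_old = 1.476 + 0.18 = 1.656.
Exposure is unchanged when dose changes in proportion to clearance. New dose = 40 μg × 1.656 = 66.2 μg.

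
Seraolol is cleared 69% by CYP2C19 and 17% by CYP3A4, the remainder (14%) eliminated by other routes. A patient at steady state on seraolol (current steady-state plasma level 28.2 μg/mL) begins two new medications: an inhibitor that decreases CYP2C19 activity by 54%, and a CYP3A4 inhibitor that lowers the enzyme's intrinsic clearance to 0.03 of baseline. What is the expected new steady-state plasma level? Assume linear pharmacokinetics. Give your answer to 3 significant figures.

The CYP2C19 pathway (69% of clearance) falls to 0.46× activity: 0.69 × 0.46 = 0.3174.
The CYP3A4 pathway (17% of clearance) drops to 0.03× activity: 0.17 × 0.03 = 0.0051.
The remaining 14% of clearance is unaffected.
New clearance relative to baseline: 0.3174 + 0.0051 + 0.14 = 0.4625.
Dividing the baseline by the relative clearance: 28.2 / 0.4625 = 61.0 μg/mL.

61.0 μg/mL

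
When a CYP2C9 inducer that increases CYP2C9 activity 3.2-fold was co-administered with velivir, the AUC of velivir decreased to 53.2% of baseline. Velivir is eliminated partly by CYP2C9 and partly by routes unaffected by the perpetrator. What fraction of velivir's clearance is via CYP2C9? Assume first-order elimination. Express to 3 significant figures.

Call the CYP2C9 fraction fm. After the interaction, CL_new/CL_old = fm × 3.2 + (1 − fm).
AUC ratio = 1 / (new CL fraction), so new CL fraction = 1 / 0.532 = 1.88.
fm × 3.2 + 1 − fm = 1.88  ⇒  fm × (3.2 − 1) = 0.8797  ⇒  fm = 0.400.

0.400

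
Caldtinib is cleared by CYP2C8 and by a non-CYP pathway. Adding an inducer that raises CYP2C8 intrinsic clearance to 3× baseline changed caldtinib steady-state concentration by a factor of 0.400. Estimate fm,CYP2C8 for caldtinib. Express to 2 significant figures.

Let fm be the CYP2C8 fraction. New clearance relative to baseline = fm × 3 + (1 − fm).
Steady-state concentration ratio = 1 / (new CL fraction), so new CL fraction = 1 / 0.400 = 2.5.
fm × 3 + 1 − fm = 2.5  ⇒  fm × (3 − 1) = 1.5  ⇒  fm = 0.75.

0.75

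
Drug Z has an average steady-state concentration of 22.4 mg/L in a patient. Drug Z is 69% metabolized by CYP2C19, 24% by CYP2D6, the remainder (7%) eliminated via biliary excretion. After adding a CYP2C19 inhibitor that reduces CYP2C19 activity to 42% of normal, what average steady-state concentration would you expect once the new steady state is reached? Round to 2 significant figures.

37 mg/L

The CYP2C19 pathway (69% of clearance) falls to 0.42× activity: 0.69 × 0.42 = 0.2898.
CYP2D6 (24%) and the residual 7% are unaffected.
CL_new/CL_old = 0.2898 + 0.24 + 0.07 = 0.5998.
New average steady-state concentration = baseline ÷ relative clearance = 22.4 / 0.5998 = 37 mg/L.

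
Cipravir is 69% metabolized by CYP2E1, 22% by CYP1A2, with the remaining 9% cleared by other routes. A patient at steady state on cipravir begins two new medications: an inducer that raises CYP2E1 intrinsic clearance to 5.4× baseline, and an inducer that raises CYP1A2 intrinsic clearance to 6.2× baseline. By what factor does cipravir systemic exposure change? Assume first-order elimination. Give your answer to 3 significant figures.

0.193

CYP2E1: 0.69 × 5.4 = 3.726
CYP1A2: 0.22 × 6.2 = 1.364
Other: 0.09 (unchanged)
New clearance relative to baseline: 3.726 + 1.364 + 0.09 = 5.18.
Because systemic exposure varies inversely with clearance, the combined effect is 1 / 5.18 = 0.193.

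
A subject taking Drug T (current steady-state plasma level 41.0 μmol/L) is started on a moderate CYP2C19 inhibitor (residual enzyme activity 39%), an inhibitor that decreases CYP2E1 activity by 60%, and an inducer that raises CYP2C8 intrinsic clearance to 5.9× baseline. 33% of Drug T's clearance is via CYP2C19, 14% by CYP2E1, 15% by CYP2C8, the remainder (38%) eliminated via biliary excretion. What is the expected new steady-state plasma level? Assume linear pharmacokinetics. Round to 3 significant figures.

The CYP2C19 pathway (33% of clearance) falls to 0.39× activity: 0.33 × 0.39 = 0.1287.
The CYP2E1 pathway (14% of clearance) falls to 0.4× activity: 0.14 × 0.4 = 0.056.
The CYP2C8 pathway (15% of clearance) is boosted to 5.9× activity: 0.15 × 5.9 = 0.885.
The remaining 38% of clearance is unaffected.
Relative clearance = 0.1287 + 0.056 + 0.885 + 0.38 = 1.4497.
New steady-state plasma level = 41.0 / 1.4497 = 28.3 μmol/L (concentration scales inversely with clearance).

28.3 μmol/L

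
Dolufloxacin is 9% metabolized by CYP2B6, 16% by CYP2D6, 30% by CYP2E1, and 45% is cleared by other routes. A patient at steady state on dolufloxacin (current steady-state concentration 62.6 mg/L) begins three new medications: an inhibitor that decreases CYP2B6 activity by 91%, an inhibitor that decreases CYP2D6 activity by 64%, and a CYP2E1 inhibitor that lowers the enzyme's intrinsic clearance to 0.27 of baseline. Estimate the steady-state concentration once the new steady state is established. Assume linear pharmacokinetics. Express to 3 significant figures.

The CYP2B6 pathway (9% of clearance) is reduced to 0.09× activity: 0.09 × 0.09 = 0.0081.
The CYP2D6 pathway (16% of clearance) is reduced to 0.36× activity: 0.16 × 0.36 = 0.0576.
The CYP2E1 pathway (30% of clearance) drops to 0.27× activity: 0.3 × 0.27 = 0.081.
Non-CYP routes (45%) are unchanged.
CL_new/CL_old = 0.0081 + 0.0576 + 0.081 + 0.45 = 0.5967.
New steady-state concentration = 62.6 / 0.5967 = 105 mg/L (concentration scales inversely with clearance).

105 mg/L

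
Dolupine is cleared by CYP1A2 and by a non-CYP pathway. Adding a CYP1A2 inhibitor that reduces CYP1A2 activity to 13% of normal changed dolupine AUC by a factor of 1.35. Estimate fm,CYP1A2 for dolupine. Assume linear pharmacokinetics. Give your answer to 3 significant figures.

0.298

Call the CYP1A2 fraction fm. After the interaction, CL_new/CL_old = fm × 0.13 + (1 − fm).
AUC ratio = 1 / (new CL fraction), so new CL fraction = 1 / 1.35 = 0.7407.
fm × 0.13 + 1 − fm = 0.7407  ⇒  fm × (0.13 − 1) = −0.2593  ⇒  fm = 0.298.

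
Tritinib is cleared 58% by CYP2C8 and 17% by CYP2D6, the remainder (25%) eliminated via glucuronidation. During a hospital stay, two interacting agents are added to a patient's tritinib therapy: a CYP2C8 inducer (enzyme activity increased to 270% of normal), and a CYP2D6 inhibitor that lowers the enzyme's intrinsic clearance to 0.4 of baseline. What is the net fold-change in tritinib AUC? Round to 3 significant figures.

0.531

The CYP2C8 pathway (58% of clearance) is boosted to 2.7× activity: 0.58 × 2.7 = 1.566.
The CYP2D6 pathway (17% of clearance) falls to 0.4× activity: 0.17 × 0.4 = 0.068.
The remaining 25% of clearance is unaffected.
Relative clearance = 1.566 + 0.068 + 0.25 = 1.884.
Net AUC ratio = 1 / 1.884 = 0.531.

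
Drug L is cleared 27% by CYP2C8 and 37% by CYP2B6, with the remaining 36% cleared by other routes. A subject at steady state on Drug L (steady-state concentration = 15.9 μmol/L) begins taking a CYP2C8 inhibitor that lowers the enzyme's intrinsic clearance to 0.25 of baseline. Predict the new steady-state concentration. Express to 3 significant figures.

CYP2C8: 0.27 × 0.25 = 0.0675
CYP2B6: 0.37 (unchanged)
Other: 0.36 (unchanged)
Relative clearance = 0.0675 + 0.37 + 0.36 = 0.7975.
Steady-state concentration ∝ 1/CL, so new value = 15.9 / 0.7975 = 19.9 μmol/L.

19.9 μmol/L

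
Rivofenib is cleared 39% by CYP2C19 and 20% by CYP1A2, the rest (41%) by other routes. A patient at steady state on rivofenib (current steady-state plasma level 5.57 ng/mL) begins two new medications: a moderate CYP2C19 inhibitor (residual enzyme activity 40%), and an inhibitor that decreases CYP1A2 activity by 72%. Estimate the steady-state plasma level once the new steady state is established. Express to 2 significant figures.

9.0 ng/mL

CYP2C19: 0.39 × 0.4 = 0.156
CYP1A2: 0.2 × 0.28 = 0.056
Other: 0.41 (unchanged)
Relative clearance = 0.156 + 0.056 + 0.41 = 0.622.
Dividing the baseline by the relative clearance: 5.57 / 0.622 = 9.0 ng/mL.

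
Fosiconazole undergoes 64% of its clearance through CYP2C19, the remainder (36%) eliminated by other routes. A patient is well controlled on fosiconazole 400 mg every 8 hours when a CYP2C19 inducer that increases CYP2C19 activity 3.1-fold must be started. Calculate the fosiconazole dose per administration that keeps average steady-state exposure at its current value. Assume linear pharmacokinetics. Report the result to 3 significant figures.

938 mg

CYP2C19: 0.64 × 3.1 = 1.984
Other: 0.36 (unchanged)
New clearance relative to baseline: 1.984 + 0.36 = 2.344.
To maintain the same steady-state level, dose must scale with clearance: new dose = 400 × 2.344 = 938 mg.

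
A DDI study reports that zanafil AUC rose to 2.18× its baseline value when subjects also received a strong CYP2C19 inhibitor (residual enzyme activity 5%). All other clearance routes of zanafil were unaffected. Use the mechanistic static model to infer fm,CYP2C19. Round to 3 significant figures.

Call the CYP2C19 fraction fm. After the interaction, CL_new/CL_old = fm × 0.05 + (1 − fm).
AUC ratio = 1 / (new CL fraction), so new CL fraction = 1 / 2.18 = 0.4587.
fm × 0.05 + 1 − fm = 0.4587  ⇒  fm × (0.05 − 1) = −0.5413  ⇒  fm = 0.570.

0.570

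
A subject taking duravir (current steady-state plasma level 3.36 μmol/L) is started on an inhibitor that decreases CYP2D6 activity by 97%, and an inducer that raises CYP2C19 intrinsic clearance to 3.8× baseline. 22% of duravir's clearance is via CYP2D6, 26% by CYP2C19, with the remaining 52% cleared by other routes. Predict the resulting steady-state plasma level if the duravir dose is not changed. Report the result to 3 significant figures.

CYP2D6: 0.22 × 0.03 = 0.0066
CYP2C19: 0.26 × 3.8 = 0.988
Other: 0.52 (unchanged)
New clearance relative to baseline: 0.0066 + 0.988 + 0.52 = 1.5146.
Dividing the baseline by the relative clearance: 3.36 / 1.5146 = 2.22 μmol/L.

2.22 μmol/L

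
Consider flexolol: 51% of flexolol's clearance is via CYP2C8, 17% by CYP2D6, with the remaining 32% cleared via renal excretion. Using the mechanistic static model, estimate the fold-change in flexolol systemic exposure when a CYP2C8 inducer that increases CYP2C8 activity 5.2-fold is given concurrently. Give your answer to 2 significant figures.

The CYP2C8 pathway (51% of clearance) increases to 5.2× activity: 0.51 × 5.2 = 2.652.
CYP2D6 (17%) and the residual 32% are unaffected.
New clearance relative to baseline: 2.652 + 0.17 + 0.32 = 3.142.
Systemic exposure ratio = CL_old/CL_new = 1 / 3.142 = 0.32.

0.32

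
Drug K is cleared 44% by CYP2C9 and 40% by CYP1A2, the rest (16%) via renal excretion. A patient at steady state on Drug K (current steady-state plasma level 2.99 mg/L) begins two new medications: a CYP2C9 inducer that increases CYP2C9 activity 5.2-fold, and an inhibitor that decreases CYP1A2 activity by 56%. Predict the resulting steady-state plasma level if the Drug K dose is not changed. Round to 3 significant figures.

The CYP2C9 pathway (44% of clearance) increases to 5.2× activity: 0.44 × 5.2 = 2.288.
The CYP1A2 pathway (40% of clearance) falls to 0.44× activity: 0.4 × 0.44 = 0.176.
Non-CYP routes (16%) are unchanged.
CL_new/CL_old = 2.288 + 0.176 + 0.16 = 2.624.
Steady-state plasma level ∝ 1/CL: new value = 2.99 / 2.624 = 1.14 mg/L.

1.14 mg/L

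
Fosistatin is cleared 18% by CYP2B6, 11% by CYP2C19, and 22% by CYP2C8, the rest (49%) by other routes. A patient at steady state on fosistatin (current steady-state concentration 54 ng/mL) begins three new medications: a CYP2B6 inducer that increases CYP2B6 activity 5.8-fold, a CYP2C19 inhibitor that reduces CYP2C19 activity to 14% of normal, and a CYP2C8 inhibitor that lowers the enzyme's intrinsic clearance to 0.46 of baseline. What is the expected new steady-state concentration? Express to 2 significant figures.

The CYP2B6 pathway (18% of clearance) rises to 5.8× activity: 0.18 × 5.8 = 1.044.
The CYP2C19 pathway (11% of clearance) is reduced to 0.14× activity: 0.11 × 0.14 = 0.0154.
The CYP2C8 pathway (22% of clearance) falls to 0.46× activity: 0.22 × 0.46 = 0.1012.
The remaining 49% of clearance is unaffected.
New clearance relative to baseline: 1.044 + 0.0154 + 0.1012 + 0.49 = 1.6506.
Dividing the baseline by the relative clearance: 54 / 1.6506 = 33 ng/mL.

33 ng/mL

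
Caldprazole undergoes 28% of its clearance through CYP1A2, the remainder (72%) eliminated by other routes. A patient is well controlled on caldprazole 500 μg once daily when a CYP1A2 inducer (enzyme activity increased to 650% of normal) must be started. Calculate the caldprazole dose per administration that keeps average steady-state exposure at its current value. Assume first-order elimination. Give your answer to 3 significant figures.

1.27 × 10³ μg

The CYP1A2 pathway (28% of clearance) rises to 6.5× activity: 0.28 × 6.5 = 1.82.
The remaining 72% of clearance is unaffected.
CL_new/CL_old = 1.82 + 0.72 = 2.54.
Css,avg = (dose rate)/CL, so holding Css fixed requires dose ∝ CL: 500 × 2.54 = 1.27 × 10³ μg.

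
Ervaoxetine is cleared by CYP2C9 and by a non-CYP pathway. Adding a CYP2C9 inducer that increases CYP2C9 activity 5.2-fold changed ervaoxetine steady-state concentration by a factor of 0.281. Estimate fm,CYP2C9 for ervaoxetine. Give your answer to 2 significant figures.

Let fm be the CYP2C9 fraction. New clearance relative to baseline = fm × 5.2 + (1 − fm).
Steady-state concentration ratio = 1 / (new CL fraction), so new CL fraction = 1 / 0.281 = 3.559.
fm × 5.2 + 1 − fm = 3.559  ⇒  fm × (5.2 − 1) = 2.559  ⇒  fm = 0.61.

0.61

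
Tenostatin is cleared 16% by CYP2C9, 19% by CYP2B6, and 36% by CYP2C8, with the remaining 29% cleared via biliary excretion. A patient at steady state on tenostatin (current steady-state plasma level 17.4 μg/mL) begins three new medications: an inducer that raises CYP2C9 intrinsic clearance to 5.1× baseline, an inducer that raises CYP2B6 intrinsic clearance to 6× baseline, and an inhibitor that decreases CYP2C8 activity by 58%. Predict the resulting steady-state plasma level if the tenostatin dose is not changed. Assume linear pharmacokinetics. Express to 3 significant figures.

7.26 μg/mL

CYP2C9: 0.16 × 5.1 = 0.816
CYP2B6: 0.19 × 6 = 1.14
CYP2C8: 0.36 × 0.42 = 0.1512
Other: 0.29 (unchanged)
New clearance relative to baseline: 0.816 + 1.14 + 0.1512 + 0.29 = 2.3972.
New steady-state plasma level = 17.4 / 2.3972 = 7.26 μg/mL (concentration scales inversely with clearance).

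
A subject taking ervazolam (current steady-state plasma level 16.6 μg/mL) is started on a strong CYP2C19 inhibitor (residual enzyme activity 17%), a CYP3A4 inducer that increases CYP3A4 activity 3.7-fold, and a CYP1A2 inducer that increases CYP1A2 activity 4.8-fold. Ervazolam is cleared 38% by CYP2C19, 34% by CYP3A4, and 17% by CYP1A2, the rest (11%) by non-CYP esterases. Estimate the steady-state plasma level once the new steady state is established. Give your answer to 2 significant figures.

The CYP2C19 pathway (38% of clearance) is reduced to 0.17× activity: 0.38 × 0.17 = 0.0646.
The CYP3A4 pathway (34% of clearance) increases to 3.7× activity: 0.34 × 3.7 = 1.258.
The CYP1A2 pathway (17% of clearance) rises to 4.8× activity: 0.17 × 4.8 = 0.816.
The remaining 11% of clearance is unaffected.
CL_new/CL_old = 0.0646 + 1.258 + 0.816 + 0.11 = 2.2486.
Dividing the baseline by the relative clearance: 16.6 / 2.2486 = 7.4 μg/mL.

7.4 μg/mL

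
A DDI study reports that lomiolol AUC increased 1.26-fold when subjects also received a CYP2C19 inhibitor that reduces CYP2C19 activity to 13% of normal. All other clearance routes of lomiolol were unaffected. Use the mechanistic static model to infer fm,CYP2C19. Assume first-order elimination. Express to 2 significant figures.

Call the CYP2C19 fraction fm. After the interaction, CL_new/CL_old = fm × 0.13 + (1 − fm).
AUC ratio = 1 / (new CL fraction), so new CL fraction = 1 / 1.26 = 0.7937.
fm × 0.13 + 1 − fm = 0.7937  ⇒  fm × (0.13 − 1) = −0.2063  ⇒  fm = 0.24.

0.24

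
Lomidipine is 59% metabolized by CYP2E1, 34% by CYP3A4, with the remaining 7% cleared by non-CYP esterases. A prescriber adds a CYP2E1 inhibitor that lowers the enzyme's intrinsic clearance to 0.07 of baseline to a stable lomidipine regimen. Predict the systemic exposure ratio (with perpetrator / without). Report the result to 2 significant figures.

CYP2E1: 0.59 × 0.07 = 0.0413
CYP3A4: 0.34 (unchanged)
Other: 0.07 (unchanged)
CL_new/CL_old = 0.0413 + 0.34 + 0.07 = 0.4513.
Since systemic exposure ∝ 1/CL, the ratio is 1 / 0.4513 = 2.2.

2.2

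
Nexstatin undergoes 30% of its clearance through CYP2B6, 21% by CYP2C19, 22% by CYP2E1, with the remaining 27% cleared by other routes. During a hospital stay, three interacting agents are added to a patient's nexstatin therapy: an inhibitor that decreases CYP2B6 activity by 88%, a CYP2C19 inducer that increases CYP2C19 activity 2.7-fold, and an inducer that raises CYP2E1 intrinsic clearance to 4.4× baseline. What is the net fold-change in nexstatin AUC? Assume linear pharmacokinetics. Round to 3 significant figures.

CYP2B6: 0.3 × 0.12 = 0.036
CYP2C19: 0.21 × 2.7 = 0.567
CYP2E1: 0.22 × 4.4 = 0.968
Other: 0.27 (unchanged)
New clearance relative to baseline: 0.036 + 0.567 + 0.968 + 0.27 = 1.841.
Net AUC ratio = 1 / 1.841 = 0.543.

0.543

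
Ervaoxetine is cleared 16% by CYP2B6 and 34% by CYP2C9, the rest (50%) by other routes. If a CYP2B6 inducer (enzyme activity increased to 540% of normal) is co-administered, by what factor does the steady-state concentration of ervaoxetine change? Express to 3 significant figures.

The CYP2B6 pathway (16% of clearance) increases to 5.4× activity: 0.16 × 5.4 = 0.864.
CYP2C9 (34%) and the residual 50% are unaffected.
CL_new/CL_old = 0.864 + 0.34 + 0.5 = 1.704.
Since steady-state concentration ∝ 1/CL, the ratio is 1 / 1.704 = 0.587.

0.587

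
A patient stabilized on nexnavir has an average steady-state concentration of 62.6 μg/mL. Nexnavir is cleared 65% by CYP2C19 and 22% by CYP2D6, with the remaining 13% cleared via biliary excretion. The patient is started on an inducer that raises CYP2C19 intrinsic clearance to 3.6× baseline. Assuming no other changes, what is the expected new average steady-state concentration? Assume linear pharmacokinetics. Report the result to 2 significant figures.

23 μg/mL

The CYP2C19 pathway (65% of clearance) rises to 3.6× activity: 0.65 × 3.6 = 2.34.
CYP2D6 (22%) and the residual 13% are unaffected.
CL_new/CL_old = 2.34 + 0.22 + 0.13 = 2.69.
New average steady-state concentration = baseline ÷ relative clearance = 62.6 / 2.69 = 23 μg/mL.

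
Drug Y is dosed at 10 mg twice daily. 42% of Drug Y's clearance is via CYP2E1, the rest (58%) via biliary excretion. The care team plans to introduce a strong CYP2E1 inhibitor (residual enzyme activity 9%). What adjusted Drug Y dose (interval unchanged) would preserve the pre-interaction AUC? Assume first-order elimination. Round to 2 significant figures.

6.2 mg

The CYP2E1 pathway (42% of clearance) falls to 0.09× activity: 0.42 × 0.09 = 0.0378.
Non-CYP routes (58%) are unchanged.
CL_new/CL_old = 0.0378 + 0.58 = 0.6178.
Css,avg = (dose rate)/CL, so holding Css fixed requires dose ∝ CL: 10 × 0.6178 = 6.2 mg.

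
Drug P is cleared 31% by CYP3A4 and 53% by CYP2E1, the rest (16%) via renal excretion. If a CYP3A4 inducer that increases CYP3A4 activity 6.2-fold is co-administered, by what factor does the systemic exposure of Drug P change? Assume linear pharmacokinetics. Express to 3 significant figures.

0.383

The CYP3A4 pathway (31% of clearance) rises to 6.2× activity: 0.31 × 6.2 = 1.922.
CYP2E1 (53%) and the residual 16% are unaffected.
CL_new/CL_old = 1.922 + 0.53 + 0.16 = 2.612.
Systemic exposure ratio = CL_old/CL_new = 1 / 2.612 = 0.383.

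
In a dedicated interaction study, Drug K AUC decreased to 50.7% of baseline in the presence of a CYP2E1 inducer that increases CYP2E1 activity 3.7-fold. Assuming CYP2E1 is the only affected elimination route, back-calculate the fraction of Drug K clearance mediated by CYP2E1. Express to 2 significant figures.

Write x for the fraction cleared via CYP2E1. The observed AUC change means clearance rose to 1/0.507 = 1.972 of baseline.
Setting x·3.7 + (1 − x) = 1.972 and solving: x = (1.972 − 1)/(3.7 − 1) = 0.36.

0.36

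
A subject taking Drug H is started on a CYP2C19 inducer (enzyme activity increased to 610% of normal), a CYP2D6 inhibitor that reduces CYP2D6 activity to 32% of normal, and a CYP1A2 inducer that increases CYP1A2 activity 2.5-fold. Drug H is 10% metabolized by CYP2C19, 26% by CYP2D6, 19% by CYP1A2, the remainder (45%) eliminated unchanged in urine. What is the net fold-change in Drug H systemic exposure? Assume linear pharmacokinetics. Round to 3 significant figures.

0.618

The CYP2C19 pathway (10% of clearance) increases to 6.1× activity: 0.1 × 6.1 = 0.61.
The CYP2D6 pathway (26% of clearance) is reduced to 0.32× activity: 0.26 × 0.32 = 0.0832.
The CYP1A2 pathway (19% of clearance) rises to 2.5× activity: 0.19 × 2.5 = 0.475.
The remaining 45% of clearance is unaffected.
Relative clearance = 0.61 + 0.0832 + 0.475 + 0.45 = 1.6182.
Net systemic exposure ratio = 1 / 1.6182 = 0.618.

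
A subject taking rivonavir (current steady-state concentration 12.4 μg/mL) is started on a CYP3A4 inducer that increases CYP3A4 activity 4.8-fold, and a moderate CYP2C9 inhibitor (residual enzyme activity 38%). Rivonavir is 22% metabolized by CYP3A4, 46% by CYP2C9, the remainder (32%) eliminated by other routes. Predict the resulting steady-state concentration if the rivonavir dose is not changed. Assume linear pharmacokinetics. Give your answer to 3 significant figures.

8.00 μg/mL

The CYP3A4 pathway (22% of clearance) rises to 4.8× activity: 0.22 × 4.8 = 1.056.
The CYP2C9 pathway (46% of clearance) falls to 0.38× activity: 0.46 × 0.38 = 0.1748.
The remaining 32% of clearance is unaffected.
CL_new/CL_old = 1.056 + 0.1748 + 0.32 = 1.5508.
New steady-state concentration = 12.4 / 1.5508 = 8.00 μg/mL (concentration scales inversely with clearance).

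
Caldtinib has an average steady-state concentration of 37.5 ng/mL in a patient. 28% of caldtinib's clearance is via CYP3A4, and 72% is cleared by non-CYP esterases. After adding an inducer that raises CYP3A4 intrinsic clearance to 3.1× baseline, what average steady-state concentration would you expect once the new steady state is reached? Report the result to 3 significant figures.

The CYP3A4 pathway (28% of clearance) is boosted to 3.1× activity: 0.28 × 3.1 = 0.868.
Non-CYP routes (72%) are unchanged.
Relative clearance = 0.868 + 0.72 = 1.588.
New average steady-state concentration = baseline ÷ relative clearance = 37.5 / 1.588 = 23.6 ng/mL.

23.6 ng/mL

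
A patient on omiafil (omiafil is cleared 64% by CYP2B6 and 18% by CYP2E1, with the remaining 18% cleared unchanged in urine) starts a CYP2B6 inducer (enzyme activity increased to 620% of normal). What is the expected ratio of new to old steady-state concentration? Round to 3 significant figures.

The CYP2B6 pathway (64% of clearance) rises to 6.2× activity: 0.64 × 6.2 = 3.968.
CYP2E1 (18%) and the residual 18% are unaffected.
New clearance relative to baseline: 3.968 + 0.18 + 0.18 = 4.328.
Steady-state concentration ratio = CL_old/CL_new = 1 / 4.328 = 0.231.

0.231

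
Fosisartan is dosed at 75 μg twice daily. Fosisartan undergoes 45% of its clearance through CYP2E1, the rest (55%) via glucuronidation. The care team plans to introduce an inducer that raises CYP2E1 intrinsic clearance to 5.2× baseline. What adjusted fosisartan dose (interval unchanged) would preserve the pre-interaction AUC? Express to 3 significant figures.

CYP2E1: 0.45 × 5.2 = 2.34
Other: 0.55 (unchanged)
New clearance relative to baseline: 2.34 + 0.55 = 2.89.
To maintain the same steady-state level, dose must scale with clearance: new dose = 75 × 2.89 = 217 μg.

217 μg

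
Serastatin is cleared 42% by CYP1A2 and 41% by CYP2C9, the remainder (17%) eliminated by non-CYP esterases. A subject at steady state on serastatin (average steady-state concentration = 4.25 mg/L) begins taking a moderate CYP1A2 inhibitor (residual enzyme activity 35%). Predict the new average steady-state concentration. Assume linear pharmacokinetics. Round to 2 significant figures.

5.8 mg/L

The CYP1A2 pathway (42% of clearance) drops to 0.35× activity: 0.42 × 0.35 = 0.147.
CYP2C9 (41%) and the residual 17% are unaffected.
CL_new/CL_old = 0.147 + 0.41 + 0.17 = 0.727.
With dosing unchanged, average steady-state concentration scales as 1/CL: 4.25 / 0.727 = 5.8 mg/L.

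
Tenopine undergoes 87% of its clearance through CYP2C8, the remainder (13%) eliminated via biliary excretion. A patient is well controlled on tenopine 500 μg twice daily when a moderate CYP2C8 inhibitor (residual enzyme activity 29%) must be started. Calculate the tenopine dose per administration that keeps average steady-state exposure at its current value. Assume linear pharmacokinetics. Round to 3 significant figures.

191 μg

The CYP2C8 pathway (87% of clearance) falls to 0.29× activity: 0.87 × 0.29 = 0.2523.
The remaining 13% of clearance is unaffected.
New clearance relative to baseline: 0.2523 + 0.13 = 0.3823.
Exposure is unchanged when dose changes in proportion to clearance. New dose = 500 μg × 0.3823 = 191 μg.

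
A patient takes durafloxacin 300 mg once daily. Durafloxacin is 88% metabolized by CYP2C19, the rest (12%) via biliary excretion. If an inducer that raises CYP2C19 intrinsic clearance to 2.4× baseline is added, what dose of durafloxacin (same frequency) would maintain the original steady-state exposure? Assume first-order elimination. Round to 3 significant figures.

670 mg

The CYP2C19 pathway (88% of clearance) increases to 2.4× activity: 0.88 × 2.4 = 2.112.
Non-CYP routes (12%) are unchanged.
Relative clearance = 2.112 + 0.12 = 2.232.
Css,avg = (dose rate)/CL, so holding Css fixed requires dose ∝ CL: 300 × 2.232 = 670 mg.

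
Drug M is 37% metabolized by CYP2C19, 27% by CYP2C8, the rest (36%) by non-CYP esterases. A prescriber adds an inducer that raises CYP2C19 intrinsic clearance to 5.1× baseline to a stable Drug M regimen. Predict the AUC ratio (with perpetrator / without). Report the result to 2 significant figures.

CYP2C19: 0.37 × 5.1 = 1.887
CYP2C8: 0.27 (unchanged)
Other: 0.36 (unchanged)
New clearance relative to baseline: 1.887 + 0.27 + 0.36 = 2.517.
AUC is inversely proportional to clearance, so the fold-change is 1 / 2.517 = 0.40.

0.40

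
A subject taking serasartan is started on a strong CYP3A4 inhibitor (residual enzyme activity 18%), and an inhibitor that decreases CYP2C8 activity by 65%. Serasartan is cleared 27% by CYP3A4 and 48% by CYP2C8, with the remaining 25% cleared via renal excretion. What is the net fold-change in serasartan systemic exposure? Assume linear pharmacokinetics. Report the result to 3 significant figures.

The CYP3A4 pathway (27% of clearance) is reduced to 0.18× activity: 0.27 × 0.18 = 0.0486.
The CYP2C8 pathway (48% of clearance) falls to 0.35× activity: 0.48 × 0.35 = 0.168.
The remaining 25% of clearance is unaffected.
New clearance relative to baseline: 0.0486 + 0.168 + 0.25 = 0.4666.
Net systemic exposure ratio = 1 / 0.4666 = 2.14.

2.14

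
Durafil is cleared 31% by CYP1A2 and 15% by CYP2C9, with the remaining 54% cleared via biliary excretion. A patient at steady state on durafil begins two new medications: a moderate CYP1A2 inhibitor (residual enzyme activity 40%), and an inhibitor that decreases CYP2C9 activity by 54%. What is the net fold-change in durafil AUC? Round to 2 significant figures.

The CYP1A2 pathway (31% of clearance) falls to 0.4× activity: 0.31 × 0.4 = 0.124.
The CYP2C9 pathway (15% of clearance) falls to 0.46× activity: 0.15 × 0.46 = 0.069.
Non-CYP routes (54%) are unchanged.
Relative clearance = 0.124 + 0.069 + 0.54 = 0.733.
Because AUC varies inversely with clearance, the combined effect is 1 / 0.733 = 1.4.

1.4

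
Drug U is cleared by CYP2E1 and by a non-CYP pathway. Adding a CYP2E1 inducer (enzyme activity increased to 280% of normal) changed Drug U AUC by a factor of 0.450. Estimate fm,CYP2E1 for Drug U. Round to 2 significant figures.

0.68

Let fm be the CYP2E1 fraction. New clearance relative to baseline = fm × 2.8 + (1 − fm).
AUC ratio = 1 / (new CL fraction), so new CL fraction = 1 / 0.450 = 2.222.
fm × 2.8 + 1 − fm = 2.222  ⇒  fm × (2.8 − 1) = 1.222  ⇒  fm = 0.68.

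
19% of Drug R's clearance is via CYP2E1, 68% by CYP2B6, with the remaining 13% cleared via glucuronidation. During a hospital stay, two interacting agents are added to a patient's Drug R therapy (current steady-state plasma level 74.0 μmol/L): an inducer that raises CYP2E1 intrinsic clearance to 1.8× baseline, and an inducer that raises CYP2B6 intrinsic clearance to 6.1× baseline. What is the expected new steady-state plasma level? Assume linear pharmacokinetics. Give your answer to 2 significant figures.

The CYP2E1 pathway (19% of clearance) rises to 1.8× activity: 0.19 × 1.8 = 0.342.
The CYP2B6 pathway (68% of clearance) is boosted to 6.1× activity: 0.68 × 6.1 = 4.148.
The remaining 13% of clearance is unaffected.
CL_new/CL_old = 0.342 + 4.148 + 0.13 = 4.62.
Steady-state plasma level ∝ 1/CL: new value = 74.0 / 4.62 = 16 μmol/L.

16 μmol/L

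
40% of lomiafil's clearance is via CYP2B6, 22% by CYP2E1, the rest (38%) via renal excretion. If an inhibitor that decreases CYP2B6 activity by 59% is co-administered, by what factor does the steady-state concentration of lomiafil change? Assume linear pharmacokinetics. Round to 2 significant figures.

1.3

The CYP2B6 pathway (40% of clearance) falls to 0.41× activity: 0.4 × 0.41 = 0.164.
CYP2E1 (22%) and the residual 38% are unaffected.
Relative clearance = 0.164 + 0.22 + 0.38 = 0.764.
Since steady-state concentration ∝ 1/CL, the ratio is 1 / 0.764 = 1.3.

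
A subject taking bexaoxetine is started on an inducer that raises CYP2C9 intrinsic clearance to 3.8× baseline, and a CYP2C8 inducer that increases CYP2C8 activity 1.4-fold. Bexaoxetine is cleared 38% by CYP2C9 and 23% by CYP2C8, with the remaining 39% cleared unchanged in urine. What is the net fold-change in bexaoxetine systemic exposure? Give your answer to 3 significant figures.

The CYP2C9 pathway (38% of clearance) increases to 3.8× activity: 0.38 × 3.8 = 1.444.
The CYP2C8 pathway (23% of clearance) is boosted to 1.4× activity: 0.23 × 1.4 = 0.322.
Non-CYP routes (39%) are unchanged.
New clearance relative to baseline: 1.444 + 0.322 + 0.39 = 2.156.
Because systemic exposure varies inversely with clearance, the combined effect is 1 / 2.156 = 0.464.

0.464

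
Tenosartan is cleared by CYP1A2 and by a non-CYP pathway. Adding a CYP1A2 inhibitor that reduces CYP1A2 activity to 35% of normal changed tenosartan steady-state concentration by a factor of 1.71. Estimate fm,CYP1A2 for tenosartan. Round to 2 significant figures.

0.64

Let x = fm,CYP1A2. Because steady-state concentration ∝ 1/CL, relative clearance fell to 1/1.71 = 0.5848.
Only the CYP1A2 route changed, so 0.5848 = x·0.35 + (1 − x), giving x = 0.64.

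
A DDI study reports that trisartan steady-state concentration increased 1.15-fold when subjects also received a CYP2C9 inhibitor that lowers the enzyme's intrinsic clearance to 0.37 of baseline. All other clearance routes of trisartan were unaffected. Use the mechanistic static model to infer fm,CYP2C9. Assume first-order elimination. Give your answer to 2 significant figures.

0.21

Let fm be the CYP2C9 fraction. New clearance relative to baseline = fm × 0.37 + (1 − fm).
Steady-state concentration ratio = 1 / (new CL fraction), so new CL fraction = 1 / 1.15 = 0.8696.
fm × 0.37 + 1 − fm = 0.8696  ⇒  fm × (0.37 − 1) = −0.1304  ⇒  fm = 0.21.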